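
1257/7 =1257/7 = 179.57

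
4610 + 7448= 12058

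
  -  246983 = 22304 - 269287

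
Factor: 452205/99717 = 3^1*5^1*13^1*43^( - 1 ) = 195/43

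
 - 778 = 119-897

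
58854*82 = 4826028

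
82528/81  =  82528/81  =  1018.86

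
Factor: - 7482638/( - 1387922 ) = 29^1*129011^1*693961^( - 1 ) = 3741319/693961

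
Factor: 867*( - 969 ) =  - 840123= -3^2*17^3*19^1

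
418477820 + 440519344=858997164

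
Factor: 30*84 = 2^3*3^2*5^1*7^1 = 2520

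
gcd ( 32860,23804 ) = 4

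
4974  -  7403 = -2429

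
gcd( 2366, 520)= 26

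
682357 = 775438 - 93081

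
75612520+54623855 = 130236375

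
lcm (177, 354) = 354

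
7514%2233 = 815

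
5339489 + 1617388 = 6956877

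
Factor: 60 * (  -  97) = -5820 = - 2^2*3^1*5^1 * 97^1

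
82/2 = 41 = 41.00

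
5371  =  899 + 4472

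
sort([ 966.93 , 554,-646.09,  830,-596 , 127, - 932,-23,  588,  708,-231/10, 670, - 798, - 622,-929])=[  -  932, -929,-798,-646.09, - 622,-596, - 231/10,-23,127, 554, 588, 670, 708, 830, 966.93]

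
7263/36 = 201 + 3/4  =  201.75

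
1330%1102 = 228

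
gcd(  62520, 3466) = 2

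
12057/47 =12057/47 = 256.53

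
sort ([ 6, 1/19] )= [1/19,  6] 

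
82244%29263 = 23718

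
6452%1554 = 236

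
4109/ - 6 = - 4109/6  =  - 684.83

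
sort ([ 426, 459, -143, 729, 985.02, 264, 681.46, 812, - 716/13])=[ - 143, - 716/13,264,  426, 459, 681.46, 729,812 , 985.02 ] 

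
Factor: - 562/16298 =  - 29^ (- 1)  =  - 1/29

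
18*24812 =446616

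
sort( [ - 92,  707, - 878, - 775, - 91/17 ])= [-878,  -  775 , - 92, - 91/17, 707]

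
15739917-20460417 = - 4720500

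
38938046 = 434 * 89719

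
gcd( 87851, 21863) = 1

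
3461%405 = 221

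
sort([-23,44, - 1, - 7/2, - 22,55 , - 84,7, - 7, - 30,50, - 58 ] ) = [  -  84, - 58, - 30, - 23, - 22 , - 7, - 7/2, - 1,7,44,50,55]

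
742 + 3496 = 4238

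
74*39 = 2886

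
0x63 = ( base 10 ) 99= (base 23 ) 47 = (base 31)36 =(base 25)3O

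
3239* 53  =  171667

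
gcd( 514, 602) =2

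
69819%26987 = 15845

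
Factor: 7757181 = 3^3*29^1*9907^1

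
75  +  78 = 153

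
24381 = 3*8127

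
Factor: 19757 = 23^1 *859^1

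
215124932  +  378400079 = 593525011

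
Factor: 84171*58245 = 3^2 * 5^1*11^1*353^1*28057^1= 4902539895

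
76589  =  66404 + 10185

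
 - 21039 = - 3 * 7013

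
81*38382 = 3108942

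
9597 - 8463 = 1134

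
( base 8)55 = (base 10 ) 45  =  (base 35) 1a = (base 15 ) 30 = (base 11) 41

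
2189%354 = 65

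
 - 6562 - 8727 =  - 15289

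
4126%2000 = 126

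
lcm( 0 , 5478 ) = 0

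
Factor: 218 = 2^1*109^1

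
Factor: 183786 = 2^1*3^1*30631^1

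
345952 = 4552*76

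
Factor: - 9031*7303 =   -  65953393 = -11^1*67^1* 109^1*821^1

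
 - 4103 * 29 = -118987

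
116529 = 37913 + 78616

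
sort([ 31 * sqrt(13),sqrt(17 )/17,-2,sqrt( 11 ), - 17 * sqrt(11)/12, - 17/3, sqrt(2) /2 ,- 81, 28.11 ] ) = [ - 81 , - 17/3 , -17*sqrt ( 11)/12, - 2,sqrt(17)/17,sqrt(2 ) /2, sqrt(11 ),28.11,31*sqrt ( 13)]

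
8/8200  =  1/1025 = 0.00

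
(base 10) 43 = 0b101011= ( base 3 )1121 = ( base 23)1K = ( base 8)53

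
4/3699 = 4/3699 = 0.00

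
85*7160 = 608600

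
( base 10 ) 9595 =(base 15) 2c9a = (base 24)GFJ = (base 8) 22573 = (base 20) 13JF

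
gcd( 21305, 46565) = 5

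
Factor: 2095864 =2^3*261983^1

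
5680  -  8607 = -2927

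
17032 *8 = 136256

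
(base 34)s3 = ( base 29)13r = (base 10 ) 955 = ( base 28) 163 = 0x3BB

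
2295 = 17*135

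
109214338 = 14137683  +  95076655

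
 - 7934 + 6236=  - 1698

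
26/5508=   13/2754  =  0.00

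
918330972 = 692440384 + 225890588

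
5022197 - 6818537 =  - 1796340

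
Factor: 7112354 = 2^1*71^1*50087^1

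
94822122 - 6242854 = 88579268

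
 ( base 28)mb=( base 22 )16b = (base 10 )627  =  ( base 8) 1163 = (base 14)32B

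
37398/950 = 18699/475 = 39.37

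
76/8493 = 4/447 = 0.01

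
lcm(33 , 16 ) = 528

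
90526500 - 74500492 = 16026008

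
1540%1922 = 1540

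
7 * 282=1974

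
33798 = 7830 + 25968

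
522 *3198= 1669356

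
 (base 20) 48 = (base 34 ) 2K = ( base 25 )3d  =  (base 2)1011000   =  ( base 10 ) 88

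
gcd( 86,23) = 1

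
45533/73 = 45533/73 = 623.74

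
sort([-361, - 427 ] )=[ - 427 ,-361] 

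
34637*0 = 0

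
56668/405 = 139 + 373/405= 139.92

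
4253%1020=173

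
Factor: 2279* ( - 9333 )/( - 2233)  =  21269907/2233 = 3^2*7^( - 1)*11^( - 1 )*17^1*29^(-1 )*43^1*53^1*61^1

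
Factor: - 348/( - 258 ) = 2^1*29^1*43^( - 1) = 58/43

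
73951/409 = 73951/409 = 180.81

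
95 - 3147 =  - 3052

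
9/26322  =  3/8774 =0.00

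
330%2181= 330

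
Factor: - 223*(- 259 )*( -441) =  - 3^2*7^3*37^1 *223^1=- 25470837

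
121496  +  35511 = 157007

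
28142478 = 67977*414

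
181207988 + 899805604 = 1081013592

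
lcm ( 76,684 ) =684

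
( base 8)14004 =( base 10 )6148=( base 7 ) 23632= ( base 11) 468a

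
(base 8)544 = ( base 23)FB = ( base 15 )18B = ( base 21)gk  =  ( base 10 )356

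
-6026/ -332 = 18 + 25/166 = 18.15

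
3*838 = 2514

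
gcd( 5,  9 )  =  1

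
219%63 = 30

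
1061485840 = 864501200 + 196984640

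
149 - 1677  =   - 1528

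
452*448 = 202496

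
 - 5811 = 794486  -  800297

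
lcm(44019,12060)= 880380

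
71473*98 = 7004354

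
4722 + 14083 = 18805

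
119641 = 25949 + 93692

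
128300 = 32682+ 95618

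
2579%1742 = 837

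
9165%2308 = 2241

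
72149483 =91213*791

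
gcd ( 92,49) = 1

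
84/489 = 28/163  =  0.17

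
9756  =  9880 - 124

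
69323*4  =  277292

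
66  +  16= 82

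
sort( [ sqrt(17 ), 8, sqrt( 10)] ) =[ sqrt( 10), sqrt( 17), 8 ]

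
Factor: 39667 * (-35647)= - 1414009549 = -  43^1*829^1*39667^1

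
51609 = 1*51609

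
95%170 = 95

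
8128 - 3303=4825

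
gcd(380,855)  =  95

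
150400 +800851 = 951251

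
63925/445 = 12785/89= 143.65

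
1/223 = 1/223 = 0.00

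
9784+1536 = 11320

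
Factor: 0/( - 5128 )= 0 = 0^1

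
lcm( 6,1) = 6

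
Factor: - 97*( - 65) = 5^1*13^1*97^1 = 6305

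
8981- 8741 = 240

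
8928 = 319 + 8609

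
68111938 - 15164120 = 52947818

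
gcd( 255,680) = 85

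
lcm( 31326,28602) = 657846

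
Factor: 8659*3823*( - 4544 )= - 2^6*7^1*71^1*1237^1 *3823^1=- 150421654208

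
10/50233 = 10/50233 = 0.00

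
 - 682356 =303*( - 2252 ) 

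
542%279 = 263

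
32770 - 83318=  - 50548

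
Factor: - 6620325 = -3^1*5^2*  103^1*857^1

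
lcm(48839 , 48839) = 48839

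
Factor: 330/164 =165/82= 2^ (-1)  *3^1*5^1*11^1*41^( - 1)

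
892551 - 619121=273430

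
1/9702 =1/9702  =  0.00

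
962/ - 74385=-1  +  73423/74385 = - 0.01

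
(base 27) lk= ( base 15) 292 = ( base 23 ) 12C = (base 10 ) 587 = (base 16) 24b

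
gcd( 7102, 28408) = 7102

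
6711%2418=1875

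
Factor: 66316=2^2*59^1*281^1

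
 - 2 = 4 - 6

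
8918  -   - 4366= 13284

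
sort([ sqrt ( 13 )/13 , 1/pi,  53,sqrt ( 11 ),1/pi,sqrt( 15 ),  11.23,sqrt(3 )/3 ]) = [sqrt( 13 ) /13,1/pi,1/pi,sqrt( 3 ) /3,sqrt(11),  sqrt (15 ),11.23,53 ]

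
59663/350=170 + 163/350 = 170.47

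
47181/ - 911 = - 47181/911 =-51.79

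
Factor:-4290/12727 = -2^1*3^1*5^1 * 89^(-1)=- 30/89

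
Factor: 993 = 3^1 * 331^1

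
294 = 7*42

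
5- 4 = 1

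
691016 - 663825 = 27191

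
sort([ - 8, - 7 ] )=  [ - 8, - 7] 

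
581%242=97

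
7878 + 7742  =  15620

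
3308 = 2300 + 1008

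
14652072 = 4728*3099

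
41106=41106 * 1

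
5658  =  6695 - 1037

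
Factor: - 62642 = - 2^1*31321^1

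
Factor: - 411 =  - 3^1*137^1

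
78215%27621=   22973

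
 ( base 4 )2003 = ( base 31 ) 47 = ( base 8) 203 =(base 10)131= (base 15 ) 8B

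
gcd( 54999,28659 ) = 3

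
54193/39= 1389 +22/39 = 1389.56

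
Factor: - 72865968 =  - 2^4*3^1*7^1*229^1*947^1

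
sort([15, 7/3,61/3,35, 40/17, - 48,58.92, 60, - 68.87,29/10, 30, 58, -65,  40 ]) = [ - 68.87, - 65,  -  48, 7/3, 40/17,29/10, 15, 61/3, 30, 35, 40,58,58.92,60 ]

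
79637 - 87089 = - 7452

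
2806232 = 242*11596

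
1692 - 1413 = 279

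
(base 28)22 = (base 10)58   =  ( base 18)34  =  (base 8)72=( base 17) 37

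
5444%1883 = 1678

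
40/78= 20/39 = 0.51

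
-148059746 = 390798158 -538857904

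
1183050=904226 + 278824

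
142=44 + 98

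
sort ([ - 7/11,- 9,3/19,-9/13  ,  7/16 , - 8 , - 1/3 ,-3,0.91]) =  [-9,-8,-3 , - 9/13,-7/11,-1/3,3/19,7/16 , 0.91]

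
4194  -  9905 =  -  5711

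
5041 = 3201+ 1840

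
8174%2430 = 884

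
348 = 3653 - 3305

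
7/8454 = 7/8454 =0.00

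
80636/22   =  40318/11 =3665.27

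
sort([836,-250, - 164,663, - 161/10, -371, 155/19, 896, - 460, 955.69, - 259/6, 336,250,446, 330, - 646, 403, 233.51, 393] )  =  [ - 646, - 460,  -  371, - 250,-164, - 259/6, - 161/10, 155/19, 233.51, 250, 330,  336, 393, 403,446, 663, 836, 896,955.69 ]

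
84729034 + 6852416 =91581450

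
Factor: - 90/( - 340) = 9/34=2^( - 1)*3^2*17^( - 1 )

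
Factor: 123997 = 123997^1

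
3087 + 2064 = 5151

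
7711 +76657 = 84368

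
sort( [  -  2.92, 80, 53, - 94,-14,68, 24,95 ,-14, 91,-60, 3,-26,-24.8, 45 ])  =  [ - 94,-60,-26, - 24.8, - 14, - 14,-2.92, 3,24, 45,53,  68, 80,91  ,  95] 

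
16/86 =8/43 = 0.19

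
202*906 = 183012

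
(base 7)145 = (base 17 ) 4e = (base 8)122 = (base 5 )312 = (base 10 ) 82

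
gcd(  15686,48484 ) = 1426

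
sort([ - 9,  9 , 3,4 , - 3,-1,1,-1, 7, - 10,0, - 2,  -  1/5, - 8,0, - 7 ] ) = [ - 10, - 9,  -  8, - 7,-3, - 2 , - 1,-1,-1/5,0,0, 1,3, 4, 7,9 ] 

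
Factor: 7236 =2^2 * 3^3*67^1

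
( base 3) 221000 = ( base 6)3043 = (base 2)1010100011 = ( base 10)675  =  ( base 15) 300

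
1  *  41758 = 41758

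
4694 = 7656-2962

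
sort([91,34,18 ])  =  [ 18 , 34 , 91 ] 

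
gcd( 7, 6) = 1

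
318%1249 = 318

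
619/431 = 619/431 = 1.44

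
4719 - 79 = 4640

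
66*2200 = 145200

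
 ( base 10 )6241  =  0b1100001100001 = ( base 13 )2ac1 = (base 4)1201201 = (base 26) 961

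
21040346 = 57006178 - 35965832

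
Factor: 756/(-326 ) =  - 378/163 = - 2^1*3^3*7^1*163^( - 1 ) 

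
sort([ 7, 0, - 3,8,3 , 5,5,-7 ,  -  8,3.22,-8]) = [-8, - 8,-7,-3,0, 3, 3.22,5,5,7,8]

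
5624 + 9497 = 15121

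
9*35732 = 321588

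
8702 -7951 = 751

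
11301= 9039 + 2262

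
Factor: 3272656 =2^4*137^1*1493^1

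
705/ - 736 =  - 1+ 31/736= - 0.96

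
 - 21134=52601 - 73735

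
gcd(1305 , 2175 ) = 435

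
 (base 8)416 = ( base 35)7p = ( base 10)270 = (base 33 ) 86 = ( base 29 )99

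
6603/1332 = 2201/444 = 4.96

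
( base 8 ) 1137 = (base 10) 607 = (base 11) 502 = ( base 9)744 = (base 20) 1A7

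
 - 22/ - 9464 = 11/4732 = 0.00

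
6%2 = 0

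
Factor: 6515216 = 2^4*17^2*1409^1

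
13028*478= 6227384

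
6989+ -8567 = -1578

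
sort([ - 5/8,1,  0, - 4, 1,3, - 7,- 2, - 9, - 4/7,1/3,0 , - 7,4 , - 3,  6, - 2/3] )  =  [ - 9, - 7,-7, - 4, -3, - 2,-2/3,-5/8,  -  4/7, 0,  0,1/3,1, 1, 3,4,6] 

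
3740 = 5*748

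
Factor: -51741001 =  - 13^1*1013^1*3929^1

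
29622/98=14811/49=302.27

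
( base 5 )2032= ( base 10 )267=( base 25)ah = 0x10b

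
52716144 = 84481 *624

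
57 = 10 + 47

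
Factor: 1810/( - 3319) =-2^1*5^1*181^1 * 3319^( - 1 ) 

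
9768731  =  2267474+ 7501257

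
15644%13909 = 1735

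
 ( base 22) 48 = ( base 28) 3c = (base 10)96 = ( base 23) 44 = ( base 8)140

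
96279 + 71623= 167902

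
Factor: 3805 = 5^1*761^1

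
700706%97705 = 16771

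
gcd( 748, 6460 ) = 68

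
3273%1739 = 1534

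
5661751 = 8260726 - 2598975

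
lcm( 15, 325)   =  975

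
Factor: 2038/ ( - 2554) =  -  1019/1277 = - 1019^1*1277^( - 1)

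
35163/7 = 5023 + 2/7 = 5023.29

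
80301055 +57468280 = 137769335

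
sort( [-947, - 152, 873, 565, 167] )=[ - 947,-152 , 167,565 , 873 ]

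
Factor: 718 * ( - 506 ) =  - 363308= -2^2*11^1*23^1 * 359^1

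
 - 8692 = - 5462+- 3230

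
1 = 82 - 81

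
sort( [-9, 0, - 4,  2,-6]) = [ - 9,-6,-4, 0,2]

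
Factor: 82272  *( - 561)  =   - 46154592=- 2^5  *3^2*11^1*17^1*857^1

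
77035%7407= 2965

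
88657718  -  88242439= 415279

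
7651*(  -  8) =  - 61208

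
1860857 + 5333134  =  7193991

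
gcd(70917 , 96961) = 1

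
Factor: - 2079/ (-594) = 2^( - 1) * 7^1 = 7/2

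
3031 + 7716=10747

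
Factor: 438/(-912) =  - 73/152 =-2^( - 3)*19^(-1)*73^1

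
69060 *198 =13673880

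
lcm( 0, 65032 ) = 0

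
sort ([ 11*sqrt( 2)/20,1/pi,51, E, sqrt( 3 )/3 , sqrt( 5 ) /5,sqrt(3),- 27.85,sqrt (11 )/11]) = [ - 27.85,sqrt( 11 ) /11, 1/pi, sqrt(5)/5,  sqrt(3 ) /3,11*sqrt( 2 )/20,  sqrt ( 3 ),E,51]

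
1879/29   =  1879/29= 64.79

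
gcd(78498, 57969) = 9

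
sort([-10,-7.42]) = [ - 10, - 7.42]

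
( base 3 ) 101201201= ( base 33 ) 761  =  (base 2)1111010001110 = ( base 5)222242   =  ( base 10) 7822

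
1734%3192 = 1734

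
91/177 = 91/177 =0.51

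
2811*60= 168660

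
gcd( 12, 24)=12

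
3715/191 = 3715/191 = 19.45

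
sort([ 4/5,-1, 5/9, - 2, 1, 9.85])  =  [ - 2,  -  1,5/9,4/5, 1,9.85]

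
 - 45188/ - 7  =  6455 + 3/7 = 6455.43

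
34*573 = 19482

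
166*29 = 4814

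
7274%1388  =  334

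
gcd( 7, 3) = 1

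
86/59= 1 + 27/59 = 1.46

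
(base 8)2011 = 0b10000001001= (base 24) 1J1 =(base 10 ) 1033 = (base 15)48d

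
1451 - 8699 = -7248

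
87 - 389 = -302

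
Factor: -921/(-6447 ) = 1/7 = 7^ (-1 )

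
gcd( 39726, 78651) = 9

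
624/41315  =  624/41315 = 0.02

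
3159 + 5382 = 8541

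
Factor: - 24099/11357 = -87/41  =  - 3^1*29^1 * 41^( - 1) 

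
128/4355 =128/4355 = 0.03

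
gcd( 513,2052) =513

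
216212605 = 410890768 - 194678163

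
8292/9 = 921 + 1/3 =921.33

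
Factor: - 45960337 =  - 83^1*157^1*3527^1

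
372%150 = 72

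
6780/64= 105  +  15/16= 105.94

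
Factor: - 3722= - 2^1 * 1861^1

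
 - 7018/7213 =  - 7018/7213 = -0.97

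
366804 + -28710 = 338094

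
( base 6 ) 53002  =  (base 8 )15732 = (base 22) EG2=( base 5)212010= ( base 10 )7130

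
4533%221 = 113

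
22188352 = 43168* 514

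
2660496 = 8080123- 5419627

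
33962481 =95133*357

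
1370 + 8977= 10347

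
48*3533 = 169584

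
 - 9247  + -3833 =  - 13080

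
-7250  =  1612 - 8862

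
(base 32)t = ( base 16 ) 1d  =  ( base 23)16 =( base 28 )11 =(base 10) 29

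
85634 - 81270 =4364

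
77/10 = 77/10= 7.70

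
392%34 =18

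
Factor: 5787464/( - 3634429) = -2^3*109^1 * 859^( - 1 )*4231^(- 1 )*6637^1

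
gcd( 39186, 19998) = 18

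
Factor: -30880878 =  - 2^1 * 3^1*7^2*105037^1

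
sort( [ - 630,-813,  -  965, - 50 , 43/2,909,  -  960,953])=[-965, - 960, - 813, - 630, - 50,43/2, 909, 953]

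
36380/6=6063+1/3  =  6063.33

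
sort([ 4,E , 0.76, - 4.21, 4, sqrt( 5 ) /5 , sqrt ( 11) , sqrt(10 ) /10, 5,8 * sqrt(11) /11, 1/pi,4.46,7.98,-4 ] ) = [-4.21 ,-4 , sqrt( 10 ) /10,1/pi, sqrt(5)/5,0.76, 8 *sqrt(11 ) /11,E,sqrt(11), 4,  4, 4.46, 5, 7.98 ]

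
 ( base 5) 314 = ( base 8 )124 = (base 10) 84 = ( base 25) 39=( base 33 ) 2i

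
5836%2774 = 288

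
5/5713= 5/5713 = 0.00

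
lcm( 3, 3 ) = 3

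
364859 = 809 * 451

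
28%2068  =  28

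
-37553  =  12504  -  50057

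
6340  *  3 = 19020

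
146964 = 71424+75540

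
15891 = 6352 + 9539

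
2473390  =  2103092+370298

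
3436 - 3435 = 1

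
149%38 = 35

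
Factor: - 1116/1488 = -3/4 = - 2^( - 2 ) * 3^1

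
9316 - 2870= 6446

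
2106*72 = 151632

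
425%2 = 1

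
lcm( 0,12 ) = 0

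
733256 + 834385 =1567641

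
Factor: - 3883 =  - 11^1*353^1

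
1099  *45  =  49455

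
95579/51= 1874+5/51 = 1874.10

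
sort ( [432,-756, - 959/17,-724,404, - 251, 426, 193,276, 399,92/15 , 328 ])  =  [-756 ,-724 , - 251, - 959/17,92/15, 193, 276,328,399  ,  404,426,432]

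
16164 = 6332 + 9832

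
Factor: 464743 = 59^1*7877^1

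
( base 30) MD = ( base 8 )1241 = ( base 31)LM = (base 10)673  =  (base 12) 481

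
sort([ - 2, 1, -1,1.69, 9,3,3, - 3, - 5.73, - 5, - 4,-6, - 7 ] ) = [-7, - 6, - 5.73, - 5,  -  4, - 3,  -  2, - 1, 1,1.69, 3, 3, 9] 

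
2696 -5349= - 2653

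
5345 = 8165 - 2820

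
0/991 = 0 = 0.00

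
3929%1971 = 1958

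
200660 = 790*254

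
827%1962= 827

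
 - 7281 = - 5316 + - 1965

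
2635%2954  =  2635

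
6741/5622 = 1 + 373/1874= 1.20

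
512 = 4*128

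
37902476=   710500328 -672597852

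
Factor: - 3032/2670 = - 2^2*3^( - 1)*5^(-1)*89^ ( - 1)*379^1=- 1516/1335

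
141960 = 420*338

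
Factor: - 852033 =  - 3^1*7^1*13^1* 3121^1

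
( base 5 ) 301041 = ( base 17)1FG1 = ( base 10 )9521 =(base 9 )14048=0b10010100110001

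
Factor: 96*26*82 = 2^7 * 3^1*13^1 * 41^1 = 204672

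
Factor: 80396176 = 2^4*7^1*613^1*1171^1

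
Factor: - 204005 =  - 5^1*40801^1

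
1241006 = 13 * 95462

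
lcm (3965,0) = 0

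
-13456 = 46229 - 59685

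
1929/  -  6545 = -1 + 4616/6545 = - 0.29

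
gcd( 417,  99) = 3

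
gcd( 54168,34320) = 24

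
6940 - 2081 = 4859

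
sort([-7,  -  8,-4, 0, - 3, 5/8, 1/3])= [-8,  -  7, - 4, - 3, 0, 1/3, 5/8 ]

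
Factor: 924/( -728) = - 2^( - 1)*3^1*11^1*13^( - 1)= - 33/26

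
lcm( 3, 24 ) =24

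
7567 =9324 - 1757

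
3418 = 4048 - 630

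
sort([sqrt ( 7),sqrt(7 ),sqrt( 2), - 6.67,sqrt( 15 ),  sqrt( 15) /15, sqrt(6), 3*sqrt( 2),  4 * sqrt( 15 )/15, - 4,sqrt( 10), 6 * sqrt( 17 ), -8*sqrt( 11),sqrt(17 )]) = [  -  8*sqrt( 11), - 6.67,-4, sqrt( 15)/15,4*sqrt( 15 )/15,sqrt(2),sqrt( 6),sqrt( 7 ),sqrt(7 ),sqrt(10 ),sqrt( 15),sqrt( 17 ),3*sqrt(2 ), 6*sqrt( 17) ] 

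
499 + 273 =772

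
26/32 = 13/16 = 0.81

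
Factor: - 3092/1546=-2 = - 2^1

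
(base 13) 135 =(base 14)113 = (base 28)7H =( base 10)213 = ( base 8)325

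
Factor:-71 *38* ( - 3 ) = 2^1*3^1*19^1*71^1 = 8094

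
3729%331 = 88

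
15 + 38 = 53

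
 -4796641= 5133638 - 9930279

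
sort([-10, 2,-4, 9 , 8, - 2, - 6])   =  [-10, - 6, - 4, - 2, 2, 8, 9 ] 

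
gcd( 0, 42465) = 42465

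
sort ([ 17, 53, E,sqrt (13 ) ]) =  [ E, sqrt(13), 17 , 53 ] 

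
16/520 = 2/65=0.03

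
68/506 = 34/253 = 0.13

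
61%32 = 29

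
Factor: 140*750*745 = 78225000 = 2^3*3^1*5^5*7^1*149^1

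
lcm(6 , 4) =12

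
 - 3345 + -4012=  - 7357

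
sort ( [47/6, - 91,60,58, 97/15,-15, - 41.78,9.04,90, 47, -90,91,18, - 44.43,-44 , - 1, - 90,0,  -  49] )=[ - 91,  -  90  ,-90, - 49,- 44.43, - 44,-41.78,-15 ,-1,0,97/15, 47/6,9.04, 18,47,58 , 60,90, 91]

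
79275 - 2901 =76374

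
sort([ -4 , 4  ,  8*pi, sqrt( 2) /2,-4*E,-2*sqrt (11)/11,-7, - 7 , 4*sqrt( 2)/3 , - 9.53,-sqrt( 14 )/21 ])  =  [ -4*E,-9.53,-7, - 7,-4, - 2*sqrt( 11) /11, - sqrt( 14)/21, sqrt( 2 ) /2,4*sqrt( 2 ) /3, 4,8 * pi] 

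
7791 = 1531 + 6260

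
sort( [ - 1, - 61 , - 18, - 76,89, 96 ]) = [ - 76,-61, - 18,-1, 89, 96]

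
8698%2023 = 606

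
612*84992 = 52015104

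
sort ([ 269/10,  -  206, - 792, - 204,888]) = [ - 792, - 206, - 204,269/10, 888 ]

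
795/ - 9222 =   -  5/58 = -0.09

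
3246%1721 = 1525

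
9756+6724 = 16480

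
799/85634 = 17/1822 = 0.01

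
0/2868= 0 = 0.00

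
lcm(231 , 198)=1386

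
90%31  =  28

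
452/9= 452/9 = 50.22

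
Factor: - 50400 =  - 2^5*3^2*5^2* 7^1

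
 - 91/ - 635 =91/635=0.14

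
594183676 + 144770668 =738954344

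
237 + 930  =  1167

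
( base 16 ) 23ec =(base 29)ar3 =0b10001111101100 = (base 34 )7WG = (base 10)9196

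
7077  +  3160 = 10237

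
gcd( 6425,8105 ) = 5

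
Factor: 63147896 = 2^3*7^1*1127641^1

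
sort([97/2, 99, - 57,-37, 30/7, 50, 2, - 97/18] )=[ - 57, - 37, - 97/18, 2,  30/7, 97/2, 50, 99]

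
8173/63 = 129 + 46/63 = 129.73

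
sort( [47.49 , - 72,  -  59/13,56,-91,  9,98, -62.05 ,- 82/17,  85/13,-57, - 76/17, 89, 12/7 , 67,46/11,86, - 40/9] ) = [ - 91, - 72, - 62.05,-57, - 82/17 , - 59/13 , - 76/17, - 40/9, 12/7,  46/11,85/13,  9,47.49,56 , 67,86,89 , 98 ] 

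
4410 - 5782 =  - 1372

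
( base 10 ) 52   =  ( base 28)1O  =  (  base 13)40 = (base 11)48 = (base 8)64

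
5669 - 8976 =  - 3307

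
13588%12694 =894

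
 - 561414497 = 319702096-881116593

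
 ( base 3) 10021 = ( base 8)130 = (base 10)88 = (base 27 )37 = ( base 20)48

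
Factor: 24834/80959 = 2^1*3^1 * 19^( - 1)*4139^1*4261^( - 1 )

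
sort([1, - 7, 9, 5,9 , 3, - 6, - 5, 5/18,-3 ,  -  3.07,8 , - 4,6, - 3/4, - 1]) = [-7, - 6 , -5, -4, - 3.07, - 3, - 1, - 3/4, 5/18, 1, 3 , 5, 6, 8, 9 , 9]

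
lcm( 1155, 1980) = 13860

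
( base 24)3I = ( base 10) 90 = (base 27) 39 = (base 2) 1011010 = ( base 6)230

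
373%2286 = 373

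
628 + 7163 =7791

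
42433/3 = 42433/3 = 14144.33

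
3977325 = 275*14463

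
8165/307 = 8165/307 = 26.60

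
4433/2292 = 4433/2292  =  1.93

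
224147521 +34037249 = 258184770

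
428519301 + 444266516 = 872785817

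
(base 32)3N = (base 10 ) 119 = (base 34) 3h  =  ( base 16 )77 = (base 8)167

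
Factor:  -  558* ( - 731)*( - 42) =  - 17131716 = - 2^2*3^3 * 7^1*17^1 * 31^1 * 43^1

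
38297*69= 2642493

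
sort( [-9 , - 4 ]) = [  -  9 , - 4 ]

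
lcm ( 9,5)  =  45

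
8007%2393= 828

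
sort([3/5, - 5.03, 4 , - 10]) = [ - 10, - 5.03,3/5,  4]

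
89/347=89/347 = 0.26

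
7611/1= 7611 = 7611.00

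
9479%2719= 1322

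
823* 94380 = 77674740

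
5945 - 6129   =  -184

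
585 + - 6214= - 5629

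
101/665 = 101/665   =  0.15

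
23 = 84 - 61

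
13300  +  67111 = 80411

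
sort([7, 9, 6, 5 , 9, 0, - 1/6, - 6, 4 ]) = [ - 6,-1/6, 0,4,5, 6, 7, 9,9 ] 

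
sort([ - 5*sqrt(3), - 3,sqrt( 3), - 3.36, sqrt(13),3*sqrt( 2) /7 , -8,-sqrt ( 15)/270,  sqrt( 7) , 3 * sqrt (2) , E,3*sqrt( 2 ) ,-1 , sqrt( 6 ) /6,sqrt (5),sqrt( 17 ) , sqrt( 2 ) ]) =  [ - 5*sqrt(3), - 8, - 3.36, - 3, - 1,  -  sqrt( 15)/270,  sqrt( 6)/6,  3*sqrt (2)/7 , sqrt (2),sqrt(3),sqrt(5), sqrt(7),E, sqrt(13 ), sqrt(17), 3*sqrt (2),  3*sqrt(2)] 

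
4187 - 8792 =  -4605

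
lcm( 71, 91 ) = 6461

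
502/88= 5 + 31/44 = 5.70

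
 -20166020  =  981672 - 21147692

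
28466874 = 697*40842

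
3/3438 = 1/1146 = 0.00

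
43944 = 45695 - 1751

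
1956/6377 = 1956/6377 = 0.31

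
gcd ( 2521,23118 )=1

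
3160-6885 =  - 3725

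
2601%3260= 2601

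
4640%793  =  675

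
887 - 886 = 1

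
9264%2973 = 345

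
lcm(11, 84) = 924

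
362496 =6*60416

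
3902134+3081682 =6983816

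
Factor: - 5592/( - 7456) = 2^( - 2)*3^1 = 3/4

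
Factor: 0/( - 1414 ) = 0^1 = 0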